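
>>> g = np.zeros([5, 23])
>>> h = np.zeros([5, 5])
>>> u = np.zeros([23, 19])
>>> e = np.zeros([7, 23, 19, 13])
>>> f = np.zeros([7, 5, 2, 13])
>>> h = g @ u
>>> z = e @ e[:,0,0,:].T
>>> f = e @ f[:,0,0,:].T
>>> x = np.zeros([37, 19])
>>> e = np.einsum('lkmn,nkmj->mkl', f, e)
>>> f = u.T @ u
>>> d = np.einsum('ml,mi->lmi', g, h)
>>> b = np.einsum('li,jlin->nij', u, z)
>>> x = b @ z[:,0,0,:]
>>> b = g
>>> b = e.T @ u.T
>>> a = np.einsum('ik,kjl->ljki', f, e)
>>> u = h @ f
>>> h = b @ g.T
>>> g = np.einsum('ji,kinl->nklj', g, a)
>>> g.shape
(19, 7, 19, 5)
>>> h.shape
(7, 23, 5)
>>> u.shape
(5, 19)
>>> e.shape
(19, 23, 7)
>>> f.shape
(19, 19)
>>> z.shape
(7, 23, 19, 7)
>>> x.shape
(7, 19, 7)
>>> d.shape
(23, 5, 19)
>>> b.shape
(7, 23, 23)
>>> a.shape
(7, 23, 19, 19)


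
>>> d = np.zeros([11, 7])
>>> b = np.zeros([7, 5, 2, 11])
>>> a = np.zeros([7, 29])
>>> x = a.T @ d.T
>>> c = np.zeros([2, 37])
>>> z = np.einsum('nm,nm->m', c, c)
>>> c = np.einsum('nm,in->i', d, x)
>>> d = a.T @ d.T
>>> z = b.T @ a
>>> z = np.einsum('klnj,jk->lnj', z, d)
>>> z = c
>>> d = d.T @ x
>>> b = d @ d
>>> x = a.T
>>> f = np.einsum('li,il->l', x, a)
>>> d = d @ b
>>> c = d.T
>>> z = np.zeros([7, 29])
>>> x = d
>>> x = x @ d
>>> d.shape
(11, 11)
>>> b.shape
(11, 11)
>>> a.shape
(7, 29)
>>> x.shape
(11, 11)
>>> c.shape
(11, 11)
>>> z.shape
(7, 29)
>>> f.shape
(29,)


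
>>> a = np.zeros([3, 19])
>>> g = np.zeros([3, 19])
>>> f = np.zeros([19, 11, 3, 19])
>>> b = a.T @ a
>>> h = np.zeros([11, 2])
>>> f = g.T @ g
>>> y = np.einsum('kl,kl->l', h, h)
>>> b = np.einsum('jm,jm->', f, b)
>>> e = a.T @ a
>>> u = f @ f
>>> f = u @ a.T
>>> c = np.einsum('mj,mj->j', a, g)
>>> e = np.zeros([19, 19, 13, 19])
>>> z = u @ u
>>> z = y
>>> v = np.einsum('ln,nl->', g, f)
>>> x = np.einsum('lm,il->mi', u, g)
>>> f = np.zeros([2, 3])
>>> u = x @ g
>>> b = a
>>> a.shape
(3, 19)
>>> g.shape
(3, 19)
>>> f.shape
(2, 3)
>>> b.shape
(3, 19)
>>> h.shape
(11, 2)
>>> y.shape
(2,)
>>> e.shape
(19, 19, 13, 19)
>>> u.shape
(19, 19)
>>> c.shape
(19,)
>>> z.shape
(2,)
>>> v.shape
()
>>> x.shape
(19, 3)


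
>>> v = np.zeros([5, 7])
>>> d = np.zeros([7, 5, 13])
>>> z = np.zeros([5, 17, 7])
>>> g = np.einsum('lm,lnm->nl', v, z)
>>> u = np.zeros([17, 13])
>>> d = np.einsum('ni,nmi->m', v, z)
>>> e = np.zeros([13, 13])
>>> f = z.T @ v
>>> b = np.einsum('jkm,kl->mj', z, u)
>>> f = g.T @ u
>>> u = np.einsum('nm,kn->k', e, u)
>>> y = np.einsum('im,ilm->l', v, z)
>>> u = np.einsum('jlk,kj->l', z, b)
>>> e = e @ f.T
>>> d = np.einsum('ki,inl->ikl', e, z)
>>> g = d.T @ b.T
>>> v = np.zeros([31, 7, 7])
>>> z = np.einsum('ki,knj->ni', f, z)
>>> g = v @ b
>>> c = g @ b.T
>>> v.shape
(31, 7, 7)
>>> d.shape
(5, 13, 7)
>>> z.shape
(17, 13)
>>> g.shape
(31, 7, 5)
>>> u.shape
(17,)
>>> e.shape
(13, 5)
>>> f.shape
(5, 13)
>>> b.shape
(7, 5)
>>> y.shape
(17,)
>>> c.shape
(31, 7, 7)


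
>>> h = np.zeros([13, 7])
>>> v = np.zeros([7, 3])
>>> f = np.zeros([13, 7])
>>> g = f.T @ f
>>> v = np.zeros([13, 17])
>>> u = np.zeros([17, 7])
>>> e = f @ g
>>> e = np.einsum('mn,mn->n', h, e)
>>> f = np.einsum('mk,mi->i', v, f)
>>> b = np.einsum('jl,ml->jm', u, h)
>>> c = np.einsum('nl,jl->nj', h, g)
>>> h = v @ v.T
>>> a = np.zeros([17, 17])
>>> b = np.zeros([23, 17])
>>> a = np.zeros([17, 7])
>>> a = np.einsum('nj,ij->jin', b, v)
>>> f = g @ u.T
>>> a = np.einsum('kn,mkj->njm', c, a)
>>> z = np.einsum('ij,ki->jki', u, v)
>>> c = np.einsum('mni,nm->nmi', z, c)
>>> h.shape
(13, 13)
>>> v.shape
(13, 17)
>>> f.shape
(7, 17)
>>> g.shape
(7, 7)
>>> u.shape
(17, 7)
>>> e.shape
(7,)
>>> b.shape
(23, 17)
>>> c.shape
(13, 7, 17)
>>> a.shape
(7, 23, 17)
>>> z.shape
(7, 13, 17)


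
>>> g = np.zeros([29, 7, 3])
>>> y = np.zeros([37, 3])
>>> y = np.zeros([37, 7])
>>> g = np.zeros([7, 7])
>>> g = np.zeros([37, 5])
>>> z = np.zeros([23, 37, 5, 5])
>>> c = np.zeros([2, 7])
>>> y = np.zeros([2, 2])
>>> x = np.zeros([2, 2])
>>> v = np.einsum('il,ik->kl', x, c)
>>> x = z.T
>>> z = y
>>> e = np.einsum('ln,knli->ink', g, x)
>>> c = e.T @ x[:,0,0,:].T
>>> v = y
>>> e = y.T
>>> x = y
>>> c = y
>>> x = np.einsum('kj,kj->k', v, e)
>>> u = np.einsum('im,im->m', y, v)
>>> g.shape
(37, 5)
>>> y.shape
(2, 2)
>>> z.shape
(2, 2)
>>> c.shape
(2, 2)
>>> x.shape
(2,)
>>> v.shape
(2, 2)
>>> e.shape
(2, 2)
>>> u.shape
(2,)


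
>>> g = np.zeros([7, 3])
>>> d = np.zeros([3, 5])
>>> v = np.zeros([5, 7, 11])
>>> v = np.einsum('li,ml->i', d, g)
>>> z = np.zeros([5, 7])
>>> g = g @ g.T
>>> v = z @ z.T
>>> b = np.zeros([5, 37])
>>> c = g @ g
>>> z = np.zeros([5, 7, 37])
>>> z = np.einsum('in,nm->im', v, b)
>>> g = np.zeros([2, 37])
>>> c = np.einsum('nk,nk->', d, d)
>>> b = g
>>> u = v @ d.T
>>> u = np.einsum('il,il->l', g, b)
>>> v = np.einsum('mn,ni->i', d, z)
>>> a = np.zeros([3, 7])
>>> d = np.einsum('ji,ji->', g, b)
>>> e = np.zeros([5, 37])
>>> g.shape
(2, 37)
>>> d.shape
()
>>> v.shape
(37,)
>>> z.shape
(5, 37)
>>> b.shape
(2, 37)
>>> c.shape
()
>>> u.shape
(37,)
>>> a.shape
(3, 7)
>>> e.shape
(5, 37)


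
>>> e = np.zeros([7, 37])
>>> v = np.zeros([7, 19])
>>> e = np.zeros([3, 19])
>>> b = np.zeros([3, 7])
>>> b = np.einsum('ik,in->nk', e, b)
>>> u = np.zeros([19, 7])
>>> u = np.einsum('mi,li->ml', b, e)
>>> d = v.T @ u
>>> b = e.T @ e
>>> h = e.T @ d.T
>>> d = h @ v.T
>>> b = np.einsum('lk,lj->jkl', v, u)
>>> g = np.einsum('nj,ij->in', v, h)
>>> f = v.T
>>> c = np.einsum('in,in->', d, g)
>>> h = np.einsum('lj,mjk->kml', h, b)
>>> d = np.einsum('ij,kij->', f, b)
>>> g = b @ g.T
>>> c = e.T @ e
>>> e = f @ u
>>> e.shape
(19, 3)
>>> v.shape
(7, 19)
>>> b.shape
(3, 19, 7)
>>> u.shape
(7, 3)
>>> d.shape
()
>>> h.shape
(7, 3, 19)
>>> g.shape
(3, 19, 19)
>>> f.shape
(19, 7)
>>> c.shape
(19, 19)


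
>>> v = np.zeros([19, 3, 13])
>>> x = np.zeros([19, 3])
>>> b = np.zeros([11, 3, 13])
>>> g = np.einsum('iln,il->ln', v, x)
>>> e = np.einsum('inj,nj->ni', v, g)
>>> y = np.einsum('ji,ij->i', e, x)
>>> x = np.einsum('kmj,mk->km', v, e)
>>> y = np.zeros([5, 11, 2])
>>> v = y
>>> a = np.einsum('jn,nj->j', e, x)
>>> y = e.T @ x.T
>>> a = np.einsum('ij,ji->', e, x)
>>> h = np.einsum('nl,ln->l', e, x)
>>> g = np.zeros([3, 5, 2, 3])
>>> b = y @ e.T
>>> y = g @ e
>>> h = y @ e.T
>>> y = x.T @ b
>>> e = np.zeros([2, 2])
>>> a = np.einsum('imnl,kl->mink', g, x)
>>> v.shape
(5, 11, 2)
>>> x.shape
(19, 3)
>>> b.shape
(19, 3)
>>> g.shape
(3, 5, 2, 3)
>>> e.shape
(2, 2)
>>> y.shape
(3, 3)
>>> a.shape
(5, 3, 2, 19)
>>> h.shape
(3, 5, 2, 3)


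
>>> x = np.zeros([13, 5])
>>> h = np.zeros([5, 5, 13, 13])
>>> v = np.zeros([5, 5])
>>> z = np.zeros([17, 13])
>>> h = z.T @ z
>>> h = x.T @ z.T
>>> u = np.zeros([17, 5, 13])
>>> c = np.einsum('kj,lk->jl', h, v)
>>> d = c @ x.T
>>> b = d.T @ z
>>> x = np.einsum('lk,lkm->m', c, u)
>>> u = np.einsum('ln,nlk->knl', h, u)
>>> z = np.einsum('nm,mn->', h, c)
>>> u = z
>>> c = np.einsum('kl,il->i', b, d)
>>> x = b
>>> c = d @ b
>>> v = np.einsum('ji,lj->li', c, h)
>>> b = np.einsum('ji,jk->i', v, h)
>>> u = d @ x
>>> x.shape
(13, 13)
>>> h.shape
(5, 17)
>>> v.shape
(5, 13)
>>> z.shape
()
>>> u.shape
(17, 13)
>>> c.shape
(17, 13)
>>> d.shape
(17, 13)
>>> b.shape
(13,)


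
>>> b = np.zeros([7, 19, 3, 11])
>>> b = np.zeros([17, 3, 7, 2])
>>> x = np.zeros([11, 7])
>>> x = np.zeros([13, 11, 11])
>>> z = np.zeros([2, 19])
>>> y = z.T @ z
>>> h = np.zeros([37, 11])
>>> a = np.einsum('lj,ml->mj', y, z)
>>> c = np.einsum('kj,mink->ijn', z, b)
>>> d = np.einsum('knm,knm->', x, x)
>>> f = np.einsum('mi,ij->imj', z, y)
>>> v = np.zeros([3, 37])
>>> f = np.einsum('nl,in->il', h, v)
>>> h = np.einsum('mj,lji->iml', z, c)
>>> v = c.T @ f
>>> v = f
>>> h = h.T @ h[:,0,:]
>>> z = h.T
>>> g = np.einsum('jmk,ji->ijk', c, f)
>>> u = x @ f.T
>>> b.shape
(17, 3, 7, 2)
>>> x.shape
(13, 11, 11)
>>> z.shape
(3, 2, 3)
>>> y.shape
(19, 19)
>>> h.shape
(3, 2, 3)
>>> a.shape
(2, 19)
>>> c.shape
(3, 19, 7)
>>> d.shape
()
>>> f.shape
(3, 11)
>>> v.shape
(3, 11)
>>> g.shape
(11, 3, 7)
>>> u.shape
(13, 11, 3)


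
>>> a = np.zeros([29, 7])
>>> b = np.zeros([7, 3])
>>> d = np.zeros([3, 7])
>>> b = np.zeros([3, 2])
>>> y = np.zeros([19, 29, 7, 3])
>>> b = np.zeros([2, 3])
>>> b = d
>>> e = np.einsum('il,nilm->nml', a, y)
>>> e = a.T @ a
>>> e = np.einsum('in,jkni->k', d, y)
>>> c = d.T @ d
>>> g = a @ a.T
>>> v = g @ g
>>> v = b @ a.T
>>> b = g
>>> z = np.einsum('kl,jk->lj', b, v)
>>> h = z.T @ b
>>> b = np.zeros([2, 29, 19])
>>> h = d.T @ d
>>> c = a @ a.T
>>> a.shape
(29, 7)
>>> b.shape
(2, 29, 19)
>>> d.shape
(3, 7)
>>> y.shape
(19, 29, 7, 3)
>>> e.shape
(29,)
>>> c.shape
(29, 29)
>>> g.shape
(29, 29)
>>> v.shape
(3, 29)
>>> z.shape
(29, 3)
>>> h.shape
(7, 7)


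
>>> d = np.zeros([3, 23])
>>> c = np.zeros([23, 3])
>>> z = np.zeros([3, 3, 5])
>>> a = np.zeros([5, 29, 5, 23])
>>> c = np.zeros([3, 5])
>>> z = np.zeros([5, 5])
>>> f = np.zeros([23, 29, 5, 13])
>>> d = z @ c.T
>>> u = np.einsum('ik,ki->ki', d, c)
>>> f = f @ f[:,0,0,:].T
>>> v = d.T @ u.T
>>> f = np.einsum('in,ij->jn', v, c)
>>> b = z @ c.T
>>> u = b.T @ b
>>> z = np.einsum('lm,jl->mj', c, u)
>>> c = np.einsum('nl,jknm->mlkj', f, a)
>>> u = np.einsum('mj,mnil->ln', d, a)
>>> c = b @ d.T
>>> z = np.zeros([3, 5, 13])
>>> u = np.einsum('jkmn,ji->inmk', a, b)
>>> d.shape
(5, 3)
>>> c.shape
(5, 5)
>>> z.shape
(3, 5, 13)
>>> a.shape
(5, 29, 5, 23)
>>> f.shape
(5, 3)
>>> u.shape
(3, 23, 5, 29)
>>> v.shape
(3, 3)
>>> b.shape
(5, 3)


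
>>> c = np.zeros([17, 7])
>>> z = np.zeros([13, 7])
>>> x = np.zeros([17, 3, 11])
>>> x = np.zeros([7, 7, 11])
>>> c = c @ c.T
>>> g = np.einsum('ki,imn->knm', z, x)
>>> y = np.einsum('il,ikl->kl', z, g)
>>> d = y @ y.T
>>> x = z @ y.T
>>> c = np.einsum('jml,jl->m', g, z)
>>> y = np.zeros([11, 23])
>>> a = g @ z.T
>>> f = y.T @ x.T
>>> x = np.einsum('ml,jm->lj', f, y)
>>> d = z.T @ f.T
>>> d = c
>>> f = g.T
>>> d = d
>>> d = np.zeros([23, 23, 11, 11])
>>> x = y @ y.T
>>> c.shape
(11,)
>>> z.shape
(13, 7)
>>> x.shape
(11, 11)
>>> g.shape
(13, 11, 7)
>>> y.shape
(11, 23)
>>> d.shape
(23, 23, 11, 11)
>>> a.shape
(13, 11, 13)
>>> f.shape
(7, 11, 13)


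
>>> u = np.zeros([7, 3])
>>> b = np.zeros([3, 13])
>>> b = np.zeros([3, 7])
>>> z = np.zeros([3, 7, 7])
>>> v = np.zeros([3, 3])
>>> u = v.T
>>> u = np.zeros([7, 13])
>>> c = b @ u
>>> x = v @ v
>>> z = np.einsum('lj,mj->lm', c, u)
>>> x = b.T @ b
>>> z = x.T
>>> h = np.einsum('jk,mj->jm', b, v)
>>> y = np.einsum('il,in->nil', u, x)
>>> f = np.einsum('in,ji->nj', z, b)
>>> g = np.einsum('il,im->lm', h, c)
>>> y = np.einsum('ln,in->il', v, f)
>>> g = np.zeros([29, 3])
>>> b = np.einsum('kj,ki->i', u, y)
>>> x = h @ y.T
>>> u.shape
(7, 13)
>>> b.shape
(3,)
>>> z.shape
(7, 7)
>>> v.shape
(3, 3)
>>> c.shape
(3, 13)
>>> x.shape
(3, 7)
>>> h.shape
(3, 3)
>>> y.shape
(7, 3)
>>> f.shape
(7, 3)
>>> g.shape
(29, 3)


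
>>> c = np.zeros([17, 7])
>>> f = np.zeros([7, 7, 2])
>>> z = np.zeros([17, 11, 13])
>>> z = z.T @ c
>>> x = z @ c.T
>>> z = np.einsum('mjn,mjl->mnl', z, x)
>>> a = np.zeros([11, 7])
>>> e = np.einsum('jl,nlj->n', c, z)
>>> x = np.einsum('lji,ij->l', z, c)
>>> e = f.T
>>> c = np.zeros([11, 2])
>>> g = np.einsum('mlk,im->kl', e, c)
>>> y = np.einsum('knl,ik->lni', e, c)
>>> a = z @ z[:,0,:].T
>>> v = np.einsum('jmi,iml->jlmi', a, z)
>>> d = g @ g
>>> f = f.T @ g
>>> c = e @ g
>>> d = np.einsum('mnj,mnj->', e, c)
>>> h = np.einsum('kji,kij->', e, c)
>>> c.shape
(2, 7, 7)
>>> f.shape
(2, 7, 7)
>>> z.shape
(13, 7, 17)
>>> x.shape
(13,)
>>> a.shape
(13, 7, 13)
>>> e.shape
(2, 7, 7)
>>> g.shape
(7, 7)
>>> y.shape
(7, 7, 11)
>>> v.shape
(13, 17, 7, 13)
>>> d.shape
()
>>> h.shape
()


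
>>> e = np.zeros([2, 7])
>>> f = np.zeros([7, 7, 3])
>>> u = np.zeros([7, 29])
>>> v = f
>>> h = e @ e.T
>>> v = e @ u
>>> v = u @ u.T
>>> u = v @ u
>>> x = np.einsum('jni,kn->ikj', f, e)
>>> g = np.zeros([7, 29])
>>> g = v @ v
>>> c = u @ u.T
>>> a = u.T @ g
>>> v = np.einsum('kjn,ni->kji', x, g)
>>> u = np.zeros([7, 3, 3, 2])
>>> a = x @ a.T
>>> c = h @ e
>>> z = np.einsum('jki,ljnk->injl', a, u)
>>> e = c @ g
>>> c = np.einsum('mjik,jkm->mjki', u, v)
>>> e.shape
(2, 7)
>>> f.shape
(7, 7, 3)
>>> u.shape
(7, 3, 3, 2)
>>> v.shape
(3, 2, 7)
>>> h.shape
(2, 2)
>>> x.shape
(3, 2, 7)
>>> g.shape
(7, 7)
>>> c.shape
(7, 3, 2, 3)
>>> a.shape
(3, 2, 29)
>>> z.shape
(29, 3, 3, 7)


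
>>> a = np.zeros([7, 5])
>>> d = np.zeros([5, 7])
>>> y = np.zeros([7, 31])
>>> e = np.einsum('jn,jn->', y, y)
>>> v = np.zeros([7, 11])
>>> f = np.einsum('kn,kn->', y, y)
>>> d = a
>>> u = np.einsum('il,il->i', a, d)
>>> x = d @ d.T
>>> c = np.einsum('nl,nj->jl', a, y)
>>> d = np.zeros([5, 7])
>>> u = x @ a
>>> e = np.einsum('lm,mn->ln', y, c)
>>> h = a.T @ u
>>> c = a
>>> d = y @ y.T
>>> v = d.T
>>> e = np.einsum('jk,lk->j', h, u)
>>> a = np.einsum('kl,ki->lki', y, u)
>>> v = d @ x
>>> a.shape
(31, 7, 5)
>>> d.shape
(7, 7)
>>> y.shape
(7, 31)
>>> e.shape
(5,)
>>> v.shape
(7, 7)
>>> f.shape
()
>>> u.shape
(7, 5)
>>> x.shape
(7, 7)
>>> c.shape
(7, 5)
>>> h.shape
(5, 5)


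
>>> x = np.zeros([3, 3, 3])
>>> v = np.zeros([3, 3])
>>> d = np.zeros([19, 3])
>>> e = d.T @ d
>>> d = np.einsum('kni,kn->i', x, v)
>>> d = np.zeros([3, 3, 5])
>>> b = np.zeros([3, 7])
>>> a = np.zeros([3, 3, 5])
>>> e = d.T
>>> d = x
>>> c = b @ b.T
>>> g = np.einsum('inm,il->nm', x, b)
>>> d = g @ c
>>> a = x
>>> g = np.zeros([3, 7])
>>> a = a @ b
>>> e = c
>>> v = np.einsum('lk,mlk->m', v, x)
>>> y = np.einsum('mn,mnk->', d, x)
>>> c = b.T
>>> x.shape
(3, 3, 3)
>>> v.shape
(3,)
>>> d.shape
(3, 3)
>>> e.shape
(3, 3)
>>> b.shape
(3, 7)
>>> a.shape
(3, 3, 7)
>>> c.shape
(7, 3)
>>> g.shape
(3, 7)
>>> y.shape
()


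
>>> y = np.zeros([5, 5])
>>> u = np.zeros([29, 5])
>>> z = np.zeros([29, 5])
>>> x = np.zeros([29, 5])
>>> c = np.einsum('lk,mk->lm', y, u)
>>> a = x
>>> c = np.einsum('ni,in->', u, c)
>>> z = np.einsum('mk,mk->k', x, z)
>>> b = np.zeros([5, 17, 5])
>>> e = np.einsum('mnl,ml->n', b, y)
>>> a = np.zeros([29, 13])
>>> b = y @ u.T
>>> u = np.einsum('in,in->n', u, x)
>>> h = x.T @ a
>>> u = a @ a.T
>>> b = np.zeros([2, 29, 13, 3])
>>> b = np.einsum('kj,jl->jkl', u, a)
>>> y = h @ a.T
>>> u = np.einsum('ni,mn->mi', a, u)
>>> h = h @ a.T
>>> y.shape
(5, 29)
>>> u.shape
(29, 13)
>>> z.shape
(5,)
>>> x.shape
(29, 5)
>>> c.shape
()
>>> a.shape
(29, 13)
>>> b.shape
(29, 29, 13)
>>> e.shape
(17,)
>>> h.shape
(5, 29)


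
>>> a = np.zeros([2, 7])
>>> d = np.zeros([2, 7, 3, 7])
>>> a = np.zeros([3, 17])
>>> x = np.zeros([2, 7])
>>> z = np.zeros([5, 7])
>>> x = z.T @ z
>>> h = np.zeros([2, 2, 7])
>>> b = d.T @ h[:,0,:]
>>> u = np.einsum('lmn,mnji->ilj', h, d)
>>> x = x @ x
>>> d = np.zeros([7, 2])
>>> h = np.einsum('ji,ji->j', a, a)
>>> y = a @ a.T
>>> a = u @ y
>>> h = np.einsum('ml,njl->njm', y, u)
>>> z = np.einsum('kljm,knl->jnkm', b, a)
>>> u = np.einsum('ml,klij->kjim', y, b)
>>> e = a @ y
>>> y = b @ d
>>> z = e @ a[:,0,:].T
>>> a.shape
(7, 2, 3)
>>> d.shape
(7, 2)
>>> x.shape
(7, 7)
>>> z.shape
(7, 2, 7)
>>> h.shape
(7, 2, 3)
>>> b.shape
(7, 3, 7, 7)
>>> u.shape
(7, 7, 7, 3)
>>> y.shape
(7, 3, 7, 2)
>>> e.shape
(7, 2, 3)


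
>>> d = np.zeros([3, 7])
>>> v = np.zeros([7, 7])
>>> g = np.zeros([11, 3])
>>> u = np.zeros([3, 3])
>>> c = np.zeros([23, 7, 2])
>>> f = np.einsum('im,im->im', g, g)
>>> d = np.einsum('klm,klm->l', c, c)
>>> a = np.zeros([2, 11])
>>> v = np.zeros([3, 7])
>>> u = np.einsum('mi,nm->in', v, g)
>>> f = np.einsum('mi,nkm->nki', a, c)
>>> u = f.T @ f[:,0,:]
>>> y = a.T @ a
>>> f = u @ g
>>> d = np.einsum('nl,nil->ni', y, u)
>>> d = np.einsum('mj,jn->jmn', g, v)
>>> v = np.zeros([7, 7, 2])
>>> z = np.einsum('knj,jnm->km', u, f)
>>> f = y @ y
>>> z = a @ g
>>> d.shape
(3, 11, 7)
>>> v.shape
(7, 7, 2)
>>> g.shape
(11, 3)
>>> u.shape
(11, 7, 11)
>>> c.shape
(23, 7, 2)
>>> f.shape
(11, 11)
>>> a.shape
(2, 11)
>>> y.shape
(11, 11)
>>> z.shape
(2, 3)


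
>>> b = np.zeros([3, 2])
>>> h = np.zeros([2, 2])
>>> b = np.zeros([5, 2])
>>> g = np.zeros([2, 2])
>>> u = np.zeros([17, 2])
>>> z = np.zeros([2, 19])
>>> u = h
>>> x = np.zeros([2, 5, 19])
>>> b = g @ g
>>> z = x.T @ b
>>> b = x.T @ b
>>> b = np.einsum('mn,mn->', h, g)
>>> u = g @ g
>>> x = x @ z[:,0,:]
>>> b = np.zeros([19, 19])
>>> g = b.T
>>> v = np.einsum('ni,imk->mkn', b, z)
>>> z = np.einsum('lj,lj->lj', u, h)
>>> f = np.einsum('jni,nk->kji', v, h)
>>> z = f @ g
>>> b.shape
(19, 19)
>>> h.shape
(2, 2)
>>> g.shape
(19, 19)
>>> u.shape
(2, 2)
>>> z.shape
(2, 5, 19)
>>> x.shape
(2, 5, 2)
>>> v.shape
(5, 2, 19)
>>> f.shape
(2, 5, 19)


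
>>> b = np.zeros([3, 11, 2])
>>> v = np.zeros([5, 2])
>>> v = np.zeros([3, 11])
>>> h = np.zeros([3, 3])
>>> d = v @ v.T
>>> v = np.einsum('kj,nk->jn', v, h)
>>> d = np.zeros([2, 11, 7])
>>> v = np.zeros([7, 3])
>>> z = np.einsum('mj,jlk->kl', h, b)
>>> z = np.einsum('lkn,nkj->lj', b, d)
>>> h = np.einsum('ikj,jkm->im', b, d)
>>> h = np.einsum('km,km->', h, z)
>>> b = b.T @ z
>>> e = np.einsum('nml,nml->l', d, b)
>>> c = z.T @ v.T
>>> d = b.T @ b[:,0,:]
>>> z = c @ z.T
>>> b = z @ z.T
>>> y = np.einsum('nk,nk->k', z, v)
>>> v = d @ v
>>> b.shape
(7, 7)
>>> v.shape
(7, 11, 3)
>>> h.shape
()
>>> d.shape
(7, 11, 7)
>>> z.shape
(7, 3)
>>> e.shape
(7,)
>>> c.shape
(7, 7)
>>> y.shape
(3,)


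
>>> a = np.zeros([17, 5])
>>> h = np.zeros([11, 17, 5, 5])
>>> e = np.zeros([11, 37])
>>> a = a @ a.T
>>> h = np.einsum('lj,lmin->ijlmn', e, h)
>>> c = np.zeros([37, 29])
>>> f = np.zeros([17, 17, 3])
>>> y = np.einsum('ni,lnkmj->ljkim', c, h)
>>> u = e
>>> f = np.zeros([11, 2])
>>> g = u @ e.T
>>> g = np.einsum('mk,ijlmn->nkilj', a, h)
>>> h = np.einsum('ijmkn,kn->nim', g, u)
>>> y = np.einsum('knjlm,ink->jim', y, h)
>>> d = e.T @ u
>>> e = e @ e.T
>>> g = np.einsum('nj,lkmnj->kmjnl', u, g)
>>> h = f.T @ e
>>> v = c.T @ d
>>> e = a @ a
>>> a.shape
(17, 17)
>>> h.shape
(2, 11)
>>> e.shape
(17, 17)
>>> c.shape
(37, 29)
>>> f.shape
(11, 2)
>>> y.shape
(11, 37, 17)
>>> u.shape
(11, 37)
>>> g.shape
(17, 5, 37, 11, 5)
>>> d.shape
(37, 37)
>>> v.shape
(29, 37)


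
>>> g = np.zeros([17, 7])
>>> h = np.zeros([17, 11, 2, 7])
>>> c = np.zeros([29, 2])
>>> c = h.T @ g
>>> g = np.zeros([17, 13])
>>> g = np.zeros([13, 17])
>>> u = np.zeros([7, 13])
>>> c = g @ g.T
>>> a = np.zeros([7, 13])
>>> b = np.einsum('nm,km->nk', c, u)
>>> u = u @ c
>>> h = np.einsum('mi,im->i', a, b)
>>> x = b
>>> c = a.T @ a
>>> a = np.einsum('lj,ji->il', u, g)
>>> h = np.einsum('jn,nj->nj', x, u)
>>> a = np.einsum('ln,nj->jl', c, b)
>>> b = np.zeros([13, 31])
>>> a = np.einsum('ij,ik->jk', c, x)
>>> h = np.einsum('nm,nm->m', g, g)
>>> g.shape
(13, 17)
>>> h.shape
(17,)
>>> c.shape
(13, 13)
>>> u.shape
(7, 13)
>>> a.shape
(13, 7)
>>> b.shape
(13, 31)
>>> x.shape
(13, 7)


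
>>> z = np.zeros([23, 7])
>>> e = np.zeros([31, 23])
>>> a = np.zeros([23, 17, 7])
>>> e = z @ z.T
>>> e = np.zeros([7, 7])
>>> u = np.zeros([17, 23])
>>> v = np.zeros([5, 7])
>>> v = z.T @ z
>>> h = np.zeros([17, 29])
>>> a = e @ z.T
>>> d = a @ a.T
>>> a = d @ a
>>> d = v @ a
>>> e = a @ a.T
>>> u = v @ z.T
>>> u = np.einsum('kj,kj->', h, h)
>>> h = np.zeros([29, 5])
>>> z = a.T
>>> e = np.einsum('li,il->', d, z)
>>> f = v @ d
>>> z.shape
(23, 7)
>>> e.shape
()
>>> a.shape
(7, 23)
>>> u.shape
()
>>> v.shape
(7, 7)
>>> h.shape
(29, 5)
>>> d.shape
(7, 23)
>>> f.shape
(7, 23)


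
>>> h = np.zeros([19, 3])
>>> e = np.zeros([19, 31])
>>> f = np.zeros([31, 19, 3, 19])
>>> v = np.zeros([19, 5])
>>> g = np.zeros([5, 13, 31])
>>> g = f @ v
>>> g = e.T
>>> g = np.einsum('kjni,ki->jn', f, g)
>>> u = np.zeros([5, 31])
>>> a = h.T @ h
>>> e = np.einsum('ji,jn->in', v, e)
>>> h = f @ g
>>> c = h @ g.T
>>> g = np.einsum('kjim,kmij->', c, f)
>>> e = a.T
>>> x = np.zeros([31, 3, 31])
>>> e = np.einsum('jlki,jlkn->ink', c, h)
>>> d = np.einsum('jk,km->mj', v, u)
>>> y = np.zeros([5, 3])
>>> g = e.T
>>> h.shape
(31, 19, 3, 3)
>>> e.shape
(19, 3, 3)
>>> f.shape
(31, 19, 3, 19)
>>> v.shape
(19, 5)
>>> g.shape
(3, 3, 19)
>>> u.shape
(5, 31)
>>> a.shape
(3, 3)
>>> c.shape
(31, 19, 3, 19)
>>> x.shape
(31, 3, 31)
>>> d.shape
(31, 19)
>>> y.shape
(5, 3)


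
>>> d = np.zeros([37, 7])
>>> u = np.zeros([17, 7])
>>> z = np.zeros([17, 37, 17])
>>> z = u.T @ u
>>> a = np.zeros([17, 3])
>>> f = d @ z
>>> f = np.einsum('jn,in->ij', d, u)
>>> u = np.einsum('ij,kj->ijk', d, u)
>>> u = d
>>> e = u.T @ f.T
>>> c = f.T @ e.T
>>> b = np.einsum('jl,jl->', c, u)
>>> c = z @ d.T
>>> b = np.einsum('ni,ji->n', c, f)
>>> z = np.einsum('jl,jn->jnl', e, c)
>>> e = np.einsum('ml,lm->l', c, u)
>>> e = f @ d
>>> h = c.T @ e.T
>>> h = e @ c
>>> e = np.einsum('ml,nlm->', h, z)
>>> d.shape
(37, 7)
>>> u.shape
(37, 7)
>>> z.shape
(7, 37, 17)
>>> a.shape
(17, 3)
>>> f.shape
(17, 37)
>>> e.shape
()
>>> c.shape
(7, 37)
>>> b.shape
(7,)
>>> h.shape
(17, 37)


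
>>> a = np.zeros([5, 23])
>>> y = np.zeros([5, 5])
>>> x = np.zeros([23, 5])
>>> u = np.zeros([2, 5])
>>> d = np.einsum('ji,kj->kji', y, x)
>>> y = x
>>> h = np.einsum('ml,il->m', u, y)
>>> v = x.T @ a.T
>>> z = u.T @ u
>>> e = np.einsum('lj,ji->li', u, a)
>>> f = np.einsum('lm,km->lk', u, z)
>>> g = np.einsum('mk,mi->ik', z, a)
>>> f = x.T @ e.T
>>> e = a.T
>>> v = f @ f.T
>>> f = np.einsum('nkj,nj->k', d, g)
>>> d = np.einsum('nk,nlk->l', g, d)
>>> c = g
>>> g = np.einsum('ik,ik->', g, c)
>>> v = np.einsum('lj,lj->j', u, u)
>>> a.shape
(5, 23)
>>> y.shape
(23, 5)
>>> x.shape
(23, 5)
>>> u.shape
(2, 5)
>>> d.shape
(5,)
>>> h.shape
(2,)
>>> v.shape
(5,)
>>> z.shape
(5, 5)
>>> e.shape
(23, 5)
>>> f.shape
(5,)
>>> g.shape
()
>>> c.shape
(23, 5)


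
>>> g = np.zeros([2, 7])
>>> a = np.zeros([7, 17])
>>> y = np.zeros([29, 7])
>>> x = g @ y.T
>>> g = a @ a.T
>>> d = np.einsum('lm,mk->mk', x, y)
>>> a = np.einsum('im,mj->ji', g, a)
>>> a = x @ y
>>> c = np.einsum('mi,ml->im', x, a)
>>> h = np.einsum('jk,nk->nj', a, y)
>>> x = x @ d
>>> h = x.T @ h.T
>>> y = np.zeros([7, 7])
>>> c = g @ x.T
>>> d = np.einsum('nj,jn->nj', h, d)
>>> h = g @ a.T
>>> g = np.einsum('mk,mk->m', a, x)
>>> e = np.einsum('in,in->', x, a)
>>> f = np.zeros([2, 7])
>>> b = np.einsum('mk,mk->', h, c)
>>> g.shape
(2,)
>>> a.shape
(2, 7)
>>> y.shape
(7, 7)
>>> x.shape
(2, 7)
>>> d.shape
(7, 29)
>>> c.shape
(7, 2)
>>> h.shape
(7, 2)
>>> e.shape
()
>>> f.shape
(2, 7)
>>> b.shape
()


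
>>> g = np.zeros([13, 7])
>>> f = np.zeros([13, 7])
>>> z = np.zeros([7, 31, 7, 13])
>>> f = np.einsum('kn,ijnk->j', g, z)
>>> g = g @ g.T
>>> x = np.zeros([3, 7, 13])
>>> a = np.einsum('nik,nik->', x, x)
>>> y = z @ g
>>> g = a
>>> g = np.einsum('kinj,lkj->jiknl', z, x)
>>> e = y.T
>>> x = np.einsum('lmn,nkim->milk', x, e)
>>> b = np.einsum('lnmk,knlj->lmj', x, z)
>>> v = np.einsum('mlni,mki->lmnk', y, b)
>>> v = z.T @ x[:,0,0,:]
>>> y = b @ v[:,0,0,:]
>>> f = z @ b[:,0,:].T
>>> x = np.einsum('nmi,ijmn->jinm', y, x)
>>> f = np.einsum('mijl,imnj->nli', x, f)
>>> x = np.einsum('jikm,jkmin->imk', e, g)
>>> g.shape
(13, 31, 7, 7, 3)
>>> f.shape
(7, 3, 7)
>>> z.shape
(7, 31, 7, 13)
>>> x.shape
(7, 7, 31)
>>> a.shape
()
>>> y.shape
(7, 3, 7)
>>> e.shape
(13, 7, 31, 7)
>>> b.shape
(7, 3, 13)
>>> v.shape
(13, 7, 31, 7)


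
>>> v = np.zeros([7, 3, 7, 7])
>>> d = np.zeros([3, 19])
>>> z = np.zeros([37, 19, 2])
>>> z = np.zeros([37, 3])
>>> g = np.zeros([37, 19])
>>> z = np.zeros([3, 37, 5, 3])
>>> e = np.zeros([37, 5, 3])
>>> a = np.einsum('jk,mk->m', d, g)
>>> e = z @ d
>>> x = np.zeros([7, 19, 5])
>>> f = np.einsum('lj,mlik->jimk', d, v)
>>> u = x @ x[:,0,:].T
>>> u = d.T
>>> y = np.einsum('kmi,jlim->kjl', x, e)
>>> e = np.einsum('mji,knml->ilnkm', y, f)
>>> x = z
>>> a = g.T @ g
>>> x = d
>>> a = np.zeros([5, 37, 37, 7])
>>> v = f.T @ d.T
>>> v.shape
(7, 7, 7, 3)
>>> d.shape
(3, 19)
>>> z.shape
(3, 37, 5, 3)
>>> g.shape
(37, 19)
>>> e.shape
(37, 7, 7, 19, 7)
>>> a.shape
(5, 37, 37, 7)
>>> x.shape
(3, 19)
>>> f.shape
(19, 7, 7, 7)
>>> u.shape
(19, 3)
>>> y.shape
(7, 3, 37)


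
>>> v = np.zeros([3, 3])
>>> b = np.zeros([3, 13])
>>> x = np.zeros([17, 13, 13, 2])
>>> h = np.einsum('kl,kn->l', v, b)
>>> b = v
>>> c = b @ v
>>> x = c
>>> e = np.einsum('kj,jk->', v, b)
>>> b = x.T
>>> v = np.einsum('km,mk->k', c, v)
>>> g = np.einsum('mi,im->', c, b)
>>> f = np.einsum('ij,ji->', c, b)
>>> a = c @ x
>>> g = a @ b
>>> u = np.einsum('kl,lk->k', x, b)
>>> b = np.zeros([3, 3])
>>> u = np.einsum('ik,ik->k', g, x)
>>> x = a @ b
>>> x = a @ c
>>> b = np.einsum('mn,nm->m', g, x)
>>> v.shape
(3,)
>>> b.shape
(3,)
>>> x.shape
(3, 3)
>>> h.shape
(3,)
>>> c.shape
(3, 3)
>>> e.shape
()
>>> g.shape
(3, 3)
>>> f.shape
()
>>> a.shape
(3, 3)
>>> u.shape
(3,)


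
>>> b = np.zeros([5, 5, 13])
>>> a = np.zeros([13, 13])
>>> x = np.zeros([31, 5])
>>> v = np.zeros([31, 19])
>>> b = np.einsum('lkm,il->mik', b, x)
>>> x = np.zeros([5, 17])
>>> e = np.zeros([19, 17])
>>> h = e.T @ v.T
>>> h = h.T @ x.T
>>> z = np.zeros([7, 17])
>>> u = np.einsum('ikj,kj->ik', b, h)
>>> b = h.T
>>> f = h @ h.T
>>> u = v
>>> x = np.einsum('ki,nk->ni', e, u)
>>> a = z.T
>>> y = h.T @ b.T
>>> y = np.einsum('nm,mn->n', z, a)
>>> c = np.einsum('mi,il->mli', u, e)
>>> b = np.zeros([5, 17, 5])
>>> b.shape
(5, 17, 5)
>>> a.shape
(17, 7)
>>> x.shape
(31, 17)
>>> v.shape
(31, 19)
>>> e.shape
(19, 17)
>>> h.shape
(31, 5)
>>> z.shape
(7, 17)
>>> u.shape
(31, 19)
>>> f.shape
(31, 31)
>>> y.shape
(7,)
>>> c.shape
(31, 17, 19)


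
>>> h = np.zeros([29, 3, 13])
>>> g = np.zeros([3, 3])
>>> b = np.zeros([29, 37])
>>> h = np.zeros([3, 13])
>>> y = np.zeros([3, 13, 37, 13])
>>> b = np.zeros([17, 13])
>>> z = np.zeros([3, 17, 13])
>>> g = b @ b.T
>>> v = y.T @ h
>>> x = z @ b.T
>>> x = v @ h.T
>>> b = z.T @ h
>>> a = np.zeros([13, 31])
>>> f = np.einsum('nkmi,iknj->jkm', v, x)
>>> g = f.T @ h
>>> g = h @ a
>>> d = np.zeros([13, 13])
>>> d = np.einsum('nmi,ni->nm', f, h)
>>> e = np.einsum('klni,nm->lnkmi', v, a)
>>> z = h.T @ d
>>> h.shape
(3, 13)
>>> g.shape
(3, 31)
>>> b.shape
(13, 17, 13)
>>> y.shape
(3, 13, 37, 13)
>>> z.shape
(13, 37)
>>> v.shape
(13, 37, 13, 13)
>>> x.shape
(13, 37, 13, 3)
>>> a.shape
(13, 31)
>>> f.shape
(3, 37, 13)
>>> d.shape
(3, 37)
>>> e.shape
(37, 13, 13, 31, 13)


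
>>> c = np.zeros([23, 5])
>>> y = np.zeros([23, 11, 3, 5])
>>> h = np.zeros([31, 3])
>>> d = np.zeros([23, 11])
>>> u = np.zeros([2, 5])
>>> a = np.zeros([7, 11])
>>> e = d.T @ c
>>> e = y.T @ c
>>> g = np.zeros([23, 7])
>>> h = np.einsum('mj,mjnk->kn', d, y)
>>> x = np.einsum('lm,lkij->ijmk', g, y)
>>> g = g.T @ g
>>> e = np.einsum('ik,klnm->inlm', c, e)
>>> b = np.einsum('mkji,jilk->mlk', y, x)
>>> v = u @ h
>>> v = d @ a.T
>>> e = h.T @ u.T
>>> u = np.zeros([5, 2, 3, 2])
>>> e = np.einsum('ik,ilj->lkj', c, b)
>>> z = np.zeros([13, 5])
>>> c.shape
(23, 5)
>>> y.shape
(23, 11, 3, 5)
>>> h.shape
(5, 3)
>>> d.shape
(23, 11)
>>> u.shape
(5, 2, 3, 2)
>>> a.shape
(7, 11)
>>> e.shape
(7, 5, 11)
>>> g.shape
(7, 7)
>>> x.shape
(3, 5, 7, 11)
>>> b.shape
(23, 7, 11)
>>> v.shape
(23, 7)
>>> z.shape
(13, 5)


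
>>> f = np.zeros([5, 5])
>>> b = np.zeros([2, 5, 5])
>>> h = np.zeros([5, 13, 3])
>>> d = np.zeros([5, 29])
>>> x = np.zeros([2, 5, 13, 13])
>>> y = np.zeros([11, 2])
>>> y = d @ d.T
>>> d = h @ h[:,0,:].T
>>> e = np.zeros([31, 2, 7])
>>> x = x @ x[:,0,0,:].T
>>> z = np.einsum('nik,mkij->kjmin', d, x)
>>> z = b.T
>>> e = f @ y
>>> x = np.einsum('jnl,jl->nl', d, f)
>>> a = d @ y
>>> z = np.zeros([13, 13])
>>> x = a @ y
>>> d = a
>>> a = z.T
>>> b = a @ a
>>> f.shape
(5, 5)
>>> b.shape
(13, 13)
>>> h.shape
(5, 13, 3)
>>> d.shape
(5, 13, 5)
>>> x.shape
(5, 13, 5)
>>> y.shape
(5, 5)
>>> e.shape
(5, 5)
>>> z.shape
(13, 13)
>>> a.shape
(13, 13)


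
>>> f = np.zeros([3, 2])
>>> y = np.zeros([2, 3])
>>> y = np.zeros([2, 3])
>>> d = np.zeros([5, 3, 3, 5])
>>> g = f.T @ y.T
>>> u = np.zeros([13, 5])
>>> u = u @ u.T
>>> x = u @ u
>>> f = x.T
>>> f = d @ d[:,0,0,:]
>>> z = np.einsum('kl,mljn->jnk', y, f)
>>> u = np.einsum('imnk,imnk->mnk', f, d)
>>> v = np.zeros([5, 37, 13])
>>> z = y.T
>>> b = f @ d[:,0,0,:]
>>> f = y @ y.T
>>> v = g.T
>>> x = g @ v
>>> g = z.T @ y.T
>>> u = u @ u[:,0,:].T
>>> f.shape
(2, 2)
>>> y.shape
(2, 3)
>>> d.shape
(5, 3, 3, 5)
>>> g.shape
(2, 2)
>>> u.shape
(3, 3, 3)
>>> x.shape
(2, 2)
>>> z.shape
(3, 2)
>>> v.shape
(2, 2)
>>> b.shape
(5, 3, 3, 5)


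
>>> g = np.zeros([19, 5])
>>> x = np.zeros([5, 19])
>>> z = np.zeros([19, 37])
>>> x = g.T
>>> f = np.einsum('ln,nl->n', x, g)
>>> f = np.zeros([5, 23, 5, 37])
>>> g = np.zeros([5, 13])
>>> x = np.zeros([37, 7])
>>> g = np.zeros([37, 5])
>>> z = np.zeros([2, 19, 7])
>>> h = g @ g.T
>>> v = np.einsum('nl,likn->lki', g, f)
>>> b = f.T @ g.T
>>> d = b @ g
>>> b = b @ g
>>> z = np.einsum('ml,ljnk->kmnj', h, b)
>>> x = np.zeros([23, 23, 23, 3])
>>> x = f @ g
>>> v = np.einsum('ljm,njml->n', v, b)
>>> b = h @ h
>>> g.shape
(37, 5)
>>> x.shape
(5, 23, 5, 5)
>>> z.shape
(5, 37, 23, 5)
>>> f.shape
(5, 23, 5, 37)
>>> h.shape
(37, 37)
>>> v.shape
(37,)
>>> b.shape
(37, 37)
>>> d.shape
(37, 5, 23, 5)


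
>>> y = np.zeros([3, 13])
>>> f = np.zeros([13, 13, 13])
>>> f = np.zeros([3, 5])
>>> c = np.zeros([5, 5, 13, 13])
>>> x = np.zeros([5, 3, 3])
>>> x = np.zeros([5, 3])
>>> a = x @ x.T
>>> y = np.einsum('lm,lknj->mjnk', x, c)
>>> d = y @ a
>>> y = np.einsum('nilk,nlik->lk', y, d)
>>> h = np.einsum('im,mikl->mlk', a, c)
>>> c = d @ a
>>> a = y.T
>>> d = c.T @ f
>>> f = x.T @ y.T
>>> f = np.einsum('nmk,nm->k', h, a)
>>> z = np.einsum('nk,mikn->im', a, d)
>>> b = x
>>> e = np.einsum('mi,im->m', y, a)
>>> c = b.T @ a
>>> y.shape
(13, 5)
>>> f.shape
(13,)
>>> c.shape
(3, 13)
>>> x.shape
(5, 3)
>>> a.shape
(5, 13)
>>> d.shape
(5, 13, 13, 5)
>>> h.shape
(5, 13, 13)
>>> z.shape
(13, 5)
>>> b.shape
(5, 3)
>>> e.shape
(13,)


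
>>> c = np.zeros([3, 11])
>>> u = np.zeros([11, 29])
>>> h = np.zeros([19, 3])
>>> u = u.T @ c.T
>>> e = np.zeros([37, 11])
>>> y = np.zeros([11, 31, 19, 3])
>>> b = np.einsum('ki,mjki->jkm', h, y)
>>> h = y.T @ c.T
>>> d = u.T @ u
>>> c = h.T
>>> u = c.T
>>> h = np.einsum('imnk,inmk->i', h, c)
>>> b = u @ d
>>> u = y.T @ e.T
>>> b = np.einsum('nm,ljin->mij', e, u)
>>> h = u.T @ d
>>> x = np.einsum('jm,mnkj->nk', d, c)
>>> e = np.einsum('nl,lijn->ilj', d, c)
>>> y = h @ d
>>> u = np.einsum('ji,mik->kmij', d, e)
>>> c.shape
(3, 31, 19, 3)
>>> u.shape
(19, 31, 3, 3)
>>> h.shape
(37, 31, 19, 3)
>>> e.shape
(31, 3, 19)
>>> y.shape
(37, 31, 19, 3)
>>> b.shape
(11, 31, 19)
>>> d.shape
(3, 3)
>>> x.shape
(31, 19)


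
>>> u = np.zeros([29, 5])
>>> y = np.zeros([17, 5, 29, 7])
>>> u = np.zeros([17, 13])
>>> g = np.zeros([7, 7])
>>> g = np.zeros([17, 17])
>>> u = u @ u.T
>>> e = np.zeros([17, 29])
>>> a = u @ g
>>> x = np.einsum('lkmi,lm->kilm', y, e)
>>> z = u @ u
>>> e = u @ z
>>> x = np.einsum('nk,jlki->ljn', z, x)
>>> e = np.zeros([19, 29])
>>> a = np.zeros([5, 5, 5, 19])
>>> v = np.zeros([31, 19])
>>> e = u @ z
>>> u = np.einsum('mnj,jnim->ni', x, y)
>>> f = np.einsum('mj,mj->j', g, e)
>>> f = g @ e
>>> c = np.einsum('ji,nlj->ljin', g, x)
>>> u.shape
(5, 29)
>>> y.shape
(17, 5, 29, 7)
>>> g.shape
(17, 17)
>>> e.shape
(17, 17)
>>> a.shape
(5, 5, 5, 19)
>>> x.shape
(7, 5, 17)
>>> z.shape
(17, 17)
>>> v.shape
(31, 19)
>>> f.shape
(17, 17)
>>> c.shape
(5, 17, 17, 7)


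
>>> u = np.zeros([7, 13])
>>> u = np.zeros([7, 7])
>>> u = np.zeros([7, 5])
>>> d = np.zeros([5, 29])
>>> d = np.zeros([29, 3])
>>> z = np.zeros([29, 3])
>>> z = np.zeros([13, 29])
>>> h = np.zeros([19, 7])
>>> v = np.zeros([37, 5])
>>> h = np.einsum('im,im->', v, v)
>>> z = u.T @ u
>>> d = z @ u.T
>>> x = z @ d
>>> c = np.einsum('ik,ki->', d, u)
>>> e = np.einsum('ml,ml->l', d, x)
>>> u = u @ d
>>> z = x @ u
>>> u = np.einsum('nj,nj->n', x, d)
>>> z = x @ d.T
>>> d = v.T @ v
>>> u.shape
(5,)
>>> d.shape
(5, 5)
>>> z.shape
(5, 5)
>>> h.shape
()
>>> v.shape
(37, 5)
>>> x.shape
(5, 7)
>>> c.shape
()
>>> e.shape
(7,)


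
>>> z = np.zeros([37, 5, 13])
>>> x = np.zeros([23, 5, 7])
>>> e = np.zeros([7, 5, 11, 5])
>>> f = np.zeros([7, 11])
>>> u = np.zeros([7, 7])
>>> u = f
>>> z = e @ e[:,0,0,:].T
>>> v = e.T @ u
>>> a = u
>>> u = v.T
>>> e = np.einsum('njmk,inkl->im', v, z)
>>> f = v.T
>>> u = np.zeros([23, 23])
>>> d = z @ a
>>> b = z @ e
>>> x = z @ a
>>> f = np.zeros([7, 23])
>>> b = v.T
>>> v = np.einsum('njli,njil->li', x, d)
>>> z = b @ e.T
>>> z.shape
(11, 5, 11, 7)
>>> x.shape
(7, 5, 11, 11)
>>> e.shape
(7, 5)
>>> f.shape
(7, 23)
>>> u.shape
(23, 23)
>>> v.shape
(11, 11)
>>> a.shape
(7, 11)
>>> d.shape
(7, 5, 11, 11)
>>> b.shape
(11, 5, 11, 5)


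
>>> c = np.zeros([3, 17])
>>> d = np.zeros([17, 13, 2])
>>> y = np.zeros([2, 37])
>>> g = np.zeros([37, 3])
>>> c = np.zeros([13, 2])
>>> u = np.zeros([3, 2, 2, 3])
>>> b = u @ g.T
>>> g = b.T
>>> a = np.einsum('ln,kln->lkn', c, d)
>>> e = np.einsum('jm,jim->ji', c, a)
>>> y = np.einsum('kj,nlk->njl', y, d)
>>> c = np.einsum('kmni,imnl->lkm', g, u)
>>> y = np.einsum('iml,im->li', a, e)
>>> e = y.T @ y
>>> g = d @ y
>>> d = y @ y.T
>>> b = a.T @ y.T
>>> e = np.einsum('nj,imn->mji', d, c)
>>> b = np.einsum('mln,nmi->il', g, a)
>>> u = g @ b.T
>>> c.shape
(3, 37, 2)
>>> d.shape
(2, 2)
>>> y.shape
(2, 13)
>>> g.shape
(17, 13, 13)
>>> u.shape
(17, 13, 2)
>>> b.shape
(2, 13)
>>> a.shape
(13, 17, 2)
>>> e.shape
(37, 2, 3)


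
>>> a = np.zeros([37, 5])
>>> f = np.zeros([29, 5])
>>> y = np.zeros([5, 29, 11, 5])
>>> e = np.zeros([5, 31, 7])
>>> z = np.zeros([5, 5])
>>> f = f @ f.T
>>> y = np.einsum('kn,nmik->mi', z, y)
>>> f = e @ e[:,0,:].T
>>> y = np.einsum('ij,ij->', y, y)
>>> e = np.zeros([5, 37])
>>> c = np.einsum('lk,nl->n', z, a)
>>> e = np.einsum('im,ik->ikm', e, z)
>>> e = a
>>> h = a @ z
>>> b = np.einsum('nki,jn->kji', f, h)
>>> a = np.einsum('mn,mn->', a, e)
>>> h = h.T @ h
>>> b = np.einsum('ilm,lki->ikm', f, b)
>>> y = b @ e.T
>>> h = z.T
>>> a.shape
()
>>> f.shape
(5, 31, 5)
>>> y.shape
(5, 37, 37)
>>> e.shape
(37, 5)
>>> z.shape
(5, 5)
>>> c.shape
(37,)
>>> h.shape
(5, 5)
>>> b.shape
(5, 37, 5)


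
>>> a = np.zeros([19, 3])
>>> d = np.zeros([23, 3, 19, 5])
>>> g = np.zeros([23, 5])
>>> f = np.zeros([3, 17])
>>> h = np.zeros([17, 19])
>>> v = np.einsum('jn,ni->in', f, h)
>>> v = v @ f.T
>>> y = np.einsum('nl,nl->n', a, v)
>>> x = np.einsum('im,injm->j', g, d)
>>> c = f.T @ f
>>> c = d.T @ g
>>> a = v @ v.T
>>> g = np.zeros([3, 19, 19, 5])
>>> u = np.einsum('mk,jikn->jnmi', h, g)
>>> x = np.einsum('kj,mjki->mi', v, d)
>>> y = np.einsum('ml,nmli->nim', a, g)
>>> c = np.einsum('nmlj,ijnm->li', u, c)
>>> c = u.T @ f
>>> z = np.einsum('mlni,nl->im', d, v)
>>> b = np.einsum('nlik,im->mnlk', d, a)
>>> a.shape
(19, 19)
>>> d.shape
(23, 3, 19, 5)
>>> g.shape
(3, 19, 19, 5)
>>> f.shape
(3, 17)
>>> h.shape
(17, 19)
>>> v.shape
(19, 3)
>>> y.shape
(3, 5, 19)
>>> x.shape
(23, 5)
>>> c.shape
(19, 17, 5, 17)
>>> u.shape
(3, 5, 17, 19)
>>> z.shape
(5, 23)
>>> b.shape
(19, 23, 3, 5)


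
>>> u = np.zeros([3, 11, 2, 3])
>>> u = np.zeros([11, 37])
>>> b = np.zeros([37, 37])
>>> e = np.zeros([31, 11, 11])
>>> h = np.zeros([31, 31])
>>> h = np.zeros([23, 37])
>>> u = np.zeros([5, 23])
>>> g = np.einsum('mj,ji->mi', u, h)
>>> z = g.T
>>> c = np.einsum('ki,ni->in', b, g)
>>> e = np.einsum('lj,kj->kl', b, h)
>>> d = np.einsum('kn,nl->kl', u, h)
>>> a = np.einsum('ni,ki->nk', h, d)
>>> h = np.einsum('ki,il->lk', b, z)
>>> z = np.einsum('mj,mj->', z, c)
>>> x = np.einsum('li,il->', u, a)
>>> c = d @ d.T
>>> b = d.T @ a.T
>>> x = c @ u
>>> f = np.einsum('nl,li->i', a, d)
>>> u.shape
(5, 23)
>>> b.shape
(37, 23)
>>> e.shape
(23, 37)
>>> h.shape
(5, 37)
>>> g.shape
(5, 37)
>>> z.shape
()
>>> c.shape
(5, 5)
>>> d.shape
(5, 37)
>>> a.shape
(23, 5)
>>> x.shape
(5, 23)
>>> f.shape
(37,)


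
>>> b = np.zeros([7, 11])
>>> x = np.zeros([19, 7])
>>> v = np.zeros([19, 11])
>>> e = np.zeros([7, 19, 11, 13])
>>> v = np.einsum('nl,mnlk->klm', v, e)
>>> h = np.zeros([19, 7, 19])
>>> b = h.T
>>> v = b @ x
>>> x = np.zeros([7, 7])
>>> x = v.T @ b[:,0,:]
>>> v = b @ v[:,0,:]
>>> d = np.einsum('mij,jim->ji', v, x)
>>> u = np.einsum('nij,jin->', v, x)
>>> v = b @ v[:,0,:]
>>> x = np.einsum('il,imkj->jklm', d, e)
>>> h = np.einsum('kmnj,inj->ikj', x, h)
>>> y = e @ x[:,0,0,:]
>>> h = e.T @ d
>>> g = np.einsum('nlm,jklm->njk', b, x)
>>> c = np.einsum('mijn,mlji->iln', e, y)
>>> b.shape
(19, 7, 19)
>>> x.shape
(13, 11, 7, 19)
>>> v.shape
(19, 7, 7)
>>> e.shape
(7, 19, 11, 13)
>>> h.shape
(13, 11, 19, 7)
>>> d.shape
(7, 7)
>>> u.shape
()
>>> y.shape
(7, 19, 11, 19)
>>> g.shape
(19, 13, 11)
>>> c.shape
(19, 19, 13)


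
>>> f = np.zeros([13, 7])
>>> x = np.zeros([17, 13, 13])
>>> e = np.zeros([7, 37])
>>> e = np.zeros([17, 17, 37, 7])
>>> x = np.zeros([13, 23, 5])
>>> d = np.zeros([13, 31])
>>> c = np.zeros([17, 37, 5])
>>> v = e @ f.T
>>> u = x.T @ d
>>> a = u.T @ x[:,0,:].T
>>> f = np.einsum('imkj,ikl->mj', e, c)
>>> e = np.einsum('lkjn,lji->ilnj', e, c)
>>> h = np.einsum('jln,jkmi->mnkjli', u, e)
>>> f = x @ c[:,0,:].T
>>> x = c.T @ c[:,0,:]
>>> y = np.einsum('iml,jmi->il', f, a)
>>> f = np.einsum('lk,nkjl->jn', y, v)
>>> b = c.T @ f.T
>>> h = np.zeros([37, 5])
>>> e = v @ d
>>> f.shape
(37, 17)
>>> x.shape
(5, 37, 5)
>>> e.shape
(17, 17, 37, 31)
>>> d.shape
(13, 31)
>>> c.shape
(17, 37, 5)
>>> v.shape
(17, 17, 37, 13)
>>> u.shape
(5, 23, 31)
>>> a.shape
(31, 23, 13)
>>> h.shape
(37, 5)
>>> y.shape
(13, 17)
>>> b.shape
(5, 37, 37)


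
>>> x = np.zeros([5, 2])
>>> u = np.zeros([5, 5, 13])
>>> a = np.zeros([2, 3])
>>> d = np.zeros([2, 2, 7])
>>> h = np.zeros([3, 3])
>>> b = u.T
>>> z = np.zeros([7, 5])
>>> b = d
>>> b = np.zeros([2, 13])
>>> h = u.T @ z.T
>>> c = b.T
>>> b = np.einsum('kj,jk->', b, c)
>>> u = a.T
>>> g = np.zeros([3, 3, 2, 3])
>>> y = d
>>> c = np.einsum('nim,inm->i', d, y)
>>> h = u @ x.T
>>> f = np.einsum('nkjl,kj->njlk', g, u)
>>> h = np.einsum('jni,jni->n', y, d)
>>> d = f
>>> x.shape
(5, 2)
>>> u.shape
(3, 2)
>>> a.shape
(2, 3)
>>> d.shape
(3, 2, 3, 3)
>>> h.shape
(2,)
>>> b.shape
()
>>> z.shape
(7, 5)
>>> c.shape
(2,)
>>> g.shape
(3, 3, 2, 3)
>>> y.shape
(2, 2, 7)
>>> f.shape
(3, 2, 3, 3)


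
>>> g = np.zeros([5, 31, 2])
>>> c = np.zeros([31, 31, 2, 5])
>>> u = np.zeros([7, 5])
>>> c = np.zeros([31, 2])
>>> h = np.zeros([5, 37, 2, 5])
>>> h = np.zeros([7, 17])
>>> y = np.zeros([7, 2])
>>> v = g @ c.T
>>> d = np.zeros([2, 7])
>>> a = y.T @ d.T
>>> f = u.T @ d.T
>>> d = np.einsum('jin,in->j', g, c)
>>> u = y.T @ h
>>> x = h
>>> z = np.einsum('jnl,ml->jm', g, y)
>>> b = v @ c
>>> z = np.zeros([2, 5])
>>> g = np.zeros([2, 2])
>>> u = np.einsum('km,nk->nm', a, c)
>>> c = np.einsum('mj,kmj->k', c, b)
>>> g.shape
(2, 2)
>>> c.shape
(5,)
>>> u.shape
(31, 2)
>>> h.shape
(7, 17)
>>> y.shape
(7, 2)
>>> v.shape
(5, 31, 31)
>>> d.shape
(5,)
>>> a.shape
(2, 2)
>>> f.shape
(5, 2)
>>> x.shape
(7, 17)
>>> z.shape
(2, 5)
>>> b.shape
(5, 31, 2)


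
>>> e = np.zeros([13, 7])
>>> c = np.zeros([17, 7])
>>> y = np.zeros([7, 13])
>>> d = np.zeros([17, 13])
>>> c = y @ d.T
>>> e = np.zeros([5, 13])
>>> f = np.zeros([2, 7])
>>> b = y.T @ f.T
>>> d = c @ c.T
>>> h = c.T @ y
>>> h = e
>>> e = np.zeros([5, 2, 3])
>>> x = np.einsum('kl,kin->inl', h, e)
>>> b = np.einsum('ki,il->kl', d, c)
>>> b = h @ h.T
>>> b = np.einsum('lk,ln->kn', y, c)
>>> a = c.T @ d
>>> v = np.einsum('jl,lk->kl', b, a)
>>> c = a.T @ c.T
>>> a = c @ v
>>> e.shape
(5, 2, 3)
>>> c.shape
(7, 7)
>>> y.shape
(7, 13)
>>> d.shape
(7, 7)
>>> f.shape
(2, 7)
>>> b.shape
(13, 17)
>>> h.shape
(5, 13)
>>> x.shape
(2, 3, 13)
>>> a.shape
(7, 17)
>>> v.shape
(7, 17)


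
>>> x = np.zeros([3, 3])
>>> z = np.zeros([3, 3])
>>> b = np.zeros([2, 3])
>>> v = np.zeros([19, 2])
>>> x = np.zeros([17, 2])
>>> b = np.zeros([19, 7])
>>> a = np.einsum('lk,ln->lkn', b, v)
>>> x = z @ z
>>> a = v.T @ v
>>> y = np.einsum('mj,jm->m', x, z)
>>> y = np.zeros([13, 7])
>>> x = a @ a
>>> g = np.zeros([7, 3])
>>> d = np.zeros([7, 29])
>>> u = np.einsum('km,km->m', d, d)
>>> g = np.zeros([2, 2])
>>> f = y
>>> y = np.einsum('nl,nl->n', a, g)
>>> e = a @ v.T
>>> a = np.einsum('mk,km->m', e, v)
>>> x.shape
(2, 2)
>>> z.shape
(3, 3)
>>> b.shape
(19, 7)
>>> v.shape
(19, 2)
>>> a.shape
(2,)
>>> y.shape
(2,)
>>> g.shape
(2, 2)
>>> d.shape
(7, 29)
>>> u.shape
(29,)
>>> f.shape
(13, 7)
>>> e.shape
(2, 19)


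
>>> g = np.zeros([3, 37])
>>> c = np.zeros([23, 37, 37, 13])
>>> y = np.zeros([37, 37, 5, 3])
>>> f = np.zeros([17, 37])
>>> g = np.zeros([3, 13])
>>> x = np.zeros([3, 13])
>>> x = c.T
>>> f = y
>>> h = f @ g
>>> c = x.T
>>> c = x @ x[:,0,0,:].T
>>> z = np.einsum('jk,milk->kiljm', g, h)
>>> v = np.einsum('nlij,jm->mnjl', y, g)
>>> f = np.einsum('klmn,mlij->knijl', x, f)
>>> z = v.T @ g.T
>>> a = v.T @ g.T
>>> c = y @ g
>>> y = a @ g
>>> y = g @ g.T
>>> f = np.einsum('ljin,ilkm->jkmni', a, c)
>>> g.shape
(3, 13)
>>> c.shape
(37, 37, 5, 13)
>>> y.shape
(3, 3)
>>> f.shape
(3, 5, 13, 3, 37)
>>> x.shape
(13, 37, 37, 23)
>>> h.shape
(37, 37, 5, 13)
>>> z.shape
(37, 3, 37, 3)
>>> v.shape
(13, 37, 3, 37)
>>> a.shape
(37, 3, 37, 3)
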